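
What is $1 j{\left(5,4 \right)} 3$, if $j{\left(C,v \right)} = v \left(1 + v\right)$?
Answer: $60$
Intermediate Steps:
$1 j{\left(5,4 \right)} 3 = 1 \cdot 4 \left(1 + 4\right) 3 = 1 \cdot 4 \cdot 5 \cdot 3 = 1 \cdot 20 \cdot 3 = 20 \cdot 3 = 60$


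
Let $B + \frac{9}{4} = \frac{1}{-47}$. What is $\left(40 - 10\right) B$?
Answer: $- \frac{6405}{94} \approx -68.138$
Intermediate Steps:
$B = - \frac{427}{188}$ ($B = - \frac{9}{4} + \frac{1}{-47} = - \frac{9}{4} - \frac{1}{47} = - \frac{427}{188} \approx -2.2713$)
$\left(40 - 10\right) B = \left(40 - 10\right) \left(- \frac{427}{188}\right) = 30 \left(- \frac{427}{188}\right) = - \frac{6405}{94}$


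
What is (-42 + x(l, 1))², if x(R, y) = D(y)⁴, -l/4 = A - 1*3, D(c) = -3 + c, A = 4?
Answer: 676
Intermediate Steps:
l = -4 (l = -4*(4 - 1*3) = -4*(4 - 3) = -4*1 = -4)
x(R, y) = (-3 + y)⁴
(-42 + x(l, 1))² = (-42 + (-3 + 1)⁴)² = (-42 + (-2)⁴)² = (-42 + 16)² = (-26)² = 676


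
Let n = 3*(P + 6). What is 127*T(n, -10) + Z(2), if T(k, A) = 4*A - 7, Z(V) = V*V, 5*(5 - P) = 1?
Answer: -5965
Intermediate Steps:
P = 24/5 (P = 5 - ⅕*1 = 5 - ⅕ = 24/5 ≈ 4.8000)
Z(V) = V²
n = 162/5 (n = 3*(24/5 + 6) = 3*(54/5) = 162/5 ≈ 32.400)
T(k, A) = -7 + 4*A
127*T(n, -10) + Z(2) = 127*(-7 + 4*(-10)) + 2² = 127*(-7 - 40) + 4 = 127*(-47) + 4 = -5969 + 4 = -5965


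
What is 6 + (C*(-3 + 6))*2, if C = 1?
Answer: 12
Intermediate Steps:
6 + (C*(-3 + 6))*2 = 6 + (1*(-3 + 6))*2 = 6 + (1*3)*2 = 6 + 3*2 = 6 + 6 = 12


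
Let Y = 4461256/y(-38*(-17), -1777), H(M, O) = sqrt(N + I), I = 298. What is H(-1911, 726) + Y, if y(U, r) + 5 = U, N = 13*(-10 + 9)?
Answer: 4461256/641 + sqrt(285) ≈ 6976.7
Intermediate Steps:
N = -13 (N = 13*(-1) = -13)
y(U, r) = -5 + U
H(M, O) = sqrt(285) (H(M, O) = sqrt(-13 + 298) = sqrt(285))
Y = 4461256/641 (Y = 4461256/(-5 - 38*(-17)) = 4461256/(-5 + 646) = 4461256/641 ≈ 6959.8)
H(-1911, 726) + Y = sqrt(285) + 4461256/641 = 4461256/641 + sqrt(285)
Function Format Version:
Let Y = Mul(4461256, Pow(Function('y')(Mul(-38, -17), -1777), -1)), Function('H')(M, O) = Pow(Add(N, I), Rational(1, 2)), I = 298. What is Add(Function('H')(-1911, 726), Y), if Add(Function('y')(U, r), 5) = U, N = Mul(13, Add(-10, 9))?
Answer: Add(Rational(4461256, 641), Pow(285, Rational(1, 2))) ≈ 6976.7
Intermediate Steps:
N = -13 (N = Mul(13, -1) = -13)
Function('y')(U, r) = Add(-5, U)
Function('H')(M, O) = Pow(285, Rational(1, 2)) (Function('H')(M, O) = Pow(Add(-13, 298), Rational(1, 2)) = Pow(285, Rational(1, 2)))
Y = Rational(4461256, 641) (Y = Mul(4461256, Pow(Add(-5, Mul(-38, -17)), -1)) = Mul(4461256, Pow(Add(-5, 646), -1)) = Mul(4461256, Pow(641, -1)) = Mul(4461256, Rational(1, 641)) = Rational(4461256, 641) ≈ 6959.8)
Add(Function('H')(-1911, 726), Y) = Add(Pow(285, Rational(1, 2)), Rational(4461256, 641)) = Add(Rational(4461256, 641), Pow(285, Rational(1, 2)))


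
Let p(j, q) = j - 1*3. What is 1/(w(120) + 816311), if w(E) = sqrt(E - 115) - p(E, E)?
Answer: 816194/666172645631 - sqrt(5)/666172645631 ≈ 1.2252e-6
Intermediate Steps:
p(j, q) = -3 + j (p(j, q) = j - 3 = -3 + j)
w(E) = 3 + sqrt(-115 + E) - E (w(E) = sqrt(E - 115) - (-3 + E) = sqrt(-115 + E) + (3 - E) = 3 + sqrt(-115 + E) - E)
1/(w(120) + 816311) = 1/((3 + sqrt(-115 + 120) - 1*120) + 816311) = 1/((3 + sqrt(5) - 120) + 816311) = 1/((-117 + sqrt(5)) + 816311) = 1/(816194 + sqrt(5))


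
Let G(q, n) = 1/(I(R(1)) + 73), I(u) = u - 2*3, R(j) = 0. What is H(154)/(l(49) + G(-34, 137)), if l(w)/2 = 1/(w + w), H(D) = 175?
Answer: 574525/116 ≈ 4952.8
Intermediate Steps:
I(u) = -6 + u (I(u) = u - 6 = -6 + u)
G(q, n) = 1/67 (G(q, n) = 1/((-6 + 0) + 73) = 1/(-6 + 73) = 1/67)
l(w) = 1/w (l(w) = 2/(w + w) = 2/((2*w)) = 2*(1/(2*w)) = 1/w)
H(154)/(l(49) + G(-34, 137)) = 175/(1/49 + 1/67) = 175/(116/3283) = 175*(3283/116) = 574525/116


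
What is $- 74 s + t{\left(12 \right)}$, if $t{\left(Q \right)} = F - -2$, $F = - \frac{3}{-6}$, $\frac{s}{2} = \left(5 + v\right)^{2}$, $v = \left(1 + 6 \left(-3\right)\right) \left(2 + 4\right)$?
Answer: $- \frac{2785059}{2} \approx -1.3925 \cdot 10^{6}$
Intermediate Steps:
$v = -102$ ($v = \left(1 - 18\right) 6 = \left(-17\right) 6 = -102$)
$s = 18818$ ($s = 2 \left(5 - 102\right)^{2} = 2 \left(-97\right)^{2} = 2 \cdot 9409 = 18818$)
$F = \frac{1}{2}$ ($F = \left(-3\right) \left(- \frac{1}{6}\right) = \frac{1}{2} \approx 0.5$)
$t{\left(Q \right)} = \frac{5}{2}$ ($t{\left(Q \right)} = \frac{1}{2} - -2 = \frac{1}{2} + 2 = \frac{5}{2}$)
$- 74 s + t{\left(12 \right)} = \left(-74\right) 18818 + \frac{5}{2} = -1392532 + \frac{5}{2} = - \frac{2785059}{2}$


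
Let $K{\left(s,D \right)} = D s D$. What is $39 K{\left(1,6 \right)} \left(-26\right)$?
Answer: $-36504$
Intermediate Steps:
$K{\left(s,D \right)} = s D^{2}$ ($K{\left(s,D \right)} = D D s = s D^{2}$)
$39 K{\left(1,6 \right)} \left(-26\right) = 39 \cdot 1 \cdot 6^{2} \left(-26\right) = 39 \cdot 1 \cdot 36 \left(-26\right) = 39 \cdot 36 \left(-26\right) = 1404 \left(-26\right) = -36504$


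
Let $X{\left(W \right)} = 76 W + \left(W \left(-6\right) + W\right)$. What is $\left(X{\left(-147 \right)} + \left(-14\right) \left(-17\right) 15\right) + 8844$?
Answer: $1977$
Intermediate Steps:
$X{\left(W \right)} = 71 W$ ($X{\left(W \right)} = 76 W + \left(- 6 W + W\right) = 76 W - 5 W = 71 W$)
$\left(X{\left(-147 \right)} + \left(-14\right) \left(-17\right) 15\right) + 8844 = \left(71 \left(-147\right) + \left(-14\right) \left(-17\right) 15\right) + 8844 = \left(-10437 + 238 \cdot 15\right) + 8844 = \left(-10437 + 3570\right) + 8844 = -6867 + 8844 = 1977$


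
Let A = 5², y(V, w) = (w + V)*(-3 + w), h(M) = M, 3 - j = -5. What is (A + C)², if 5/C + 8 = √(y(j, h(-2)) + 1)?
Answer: 50*(195*√29 + 398*I)/(16*√29 + 35*I) ≈ 603.6 - 14.227*I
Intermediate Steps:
j = 8 (j = 3 - 1*(-5) = 3 + 5 = 8)
y(V, w) = (-3 + w)*(V + w) (y(V, w) = (V + w)*(-3 + w) = (-3 + w)*(V + w))
A = 25
C = 5/(-8 + I*√29) (C = 5/(-8 + √(((-2)² - 3*8 - 3*(-2) + 8*(-2)) + 1)) = 5/(-8 + √((4 - 24 + 6 - 16) + 1)) = 5/(-8 + √(-30 + 1)) = 5/(-8 + √(-29)) = 5/(-8 + I*√29) ≈ -0.43011 - 0.28953*I)
(A + C)² = (25 + (-40/93 - 5*I*√29/93))² = (2285/93 - 5*I*√29/93)²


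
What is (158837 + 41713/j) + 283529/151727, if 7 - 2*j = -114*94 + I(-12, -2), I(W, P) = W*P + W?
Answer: 258149311371610/1625147897 ≈ 1.5885e+5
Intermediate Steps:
I(W, P) = W + P*W (I(W, P) = P*W + W = W + P*W)
j = 10711/2 (j = 7/2 - (-114*94 - 12*(1 - 2))/2 = 7/2 - (-10716 - 12*(-1))/2 = 7/2 - (-10716 + 12)/2 = 7/2 - ½*(-10704) = 7/2 + 5352 = 10711/2 ≈ 5355.5)
(158837 + 41713/j) + 283529/151727 = (158837 + 41713/(10711/2)) + 283529/151727 = (158837 + 41713*(2/10711)) + 283529*(1/151727) = (158837 + 83426/10711) + 283529/151727 = 1701386533/10711 + 283529/151727 = 258149311371610/1625147897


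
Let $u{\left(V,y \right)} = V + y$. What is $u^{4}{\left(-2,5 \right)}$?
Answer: $81$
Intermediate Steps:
$u^{4}{\left(-2,5 \right)} = \left(-2 + 5\right)^{4} = 3^{4} = 81$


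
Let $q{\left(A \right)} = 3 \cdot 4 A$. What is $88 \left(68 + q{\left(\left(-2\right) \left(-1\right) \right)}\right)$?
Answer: $8096$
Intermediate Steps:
$q{\left(A \right)} = 12 A$
$88 \left(68 + q{\left(\left(-2\right) \left(-1\right) \right)}\right) = 88 \left(68 + 12 \left(\left(-2\right) \left(-1\right)\right)\right) = 88 \left(68 + 12 \cdot 2\right) = 88 \left(68 + 24\right) = 88 \cdot 92 = 8096$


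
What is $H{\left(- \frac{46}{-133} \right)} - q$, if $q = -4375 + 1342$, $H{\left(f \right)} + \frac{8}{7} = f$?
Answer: $\frac{403283}{133} \approx 3032.2$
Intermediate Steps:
$H{\left(f \right)} = - \frac{8}{7} + f$
$q = -3033$
$H{\left(- \frac{46}{-133} \right)} - q = \left(- \frac{8}{7} - \frac{46}{-133}\right) - -3033 = \left(- \frac{8}{7} - - \frac{46}{133}\right) + 3033 = \left(- \frac{8}{7} + \frac{46}{133}\right) + 3033 = - \frac{106}{133} + 3033 = \frac{403283}{133}$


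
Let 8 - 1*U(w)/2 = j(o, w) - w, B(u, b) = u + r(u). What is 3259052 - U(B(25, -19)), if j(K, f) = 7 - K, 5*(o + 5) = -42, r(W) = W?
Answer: 16294884/5 ≈ 3.2590e+6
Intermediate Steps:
B(u, b) = 2*u (B(u, b) = u + u = 2*u)
o = -67/5 (o = -5 + (⅕)*(-42) = -5 - 42/5 = -67/5 ≈ -13.400)
U(w) = -124/5 + 2*w (U(w) = 16 - 2*((7 - 1*(-67/5)) - w) = 16 - 2*((7 + 67/5) - w) = 16 - 2*(102/5 - w) = 16 + (-204/5 + 2*w) = -124/5 + 2*w)
3259052 - U(B(25, -19)) = 3259052 - (-124/5 + 2*(2*25)) = 3259052 - (-124/5 + 2*50) = 3259052 - (-124/5 + 100) = 3259052 - 1*376/5 = 3259052 - 376/5 = 16294884/5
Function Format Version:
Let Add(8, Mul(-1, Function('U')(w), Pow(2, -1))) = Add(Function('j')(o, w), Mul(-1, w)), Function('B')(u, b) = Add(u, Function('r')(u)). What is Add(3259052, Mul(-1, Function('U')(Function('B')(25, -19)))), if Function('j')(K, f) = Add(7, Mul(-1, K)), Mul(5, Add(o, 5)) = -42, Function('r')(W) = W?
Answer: Rational(16294884, 5) ≈ 3.2590e+6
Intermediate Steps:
Function('B')(u, b) = Mul(2, u) (Function('B')(u, b) = Add(u, u) = Mul(2, u))
o = Rational(-67, 5) (o = Add(-5, Mul(Rational(1, 5), -42)) = Add(-5, Rational(-42, 5)) = Rational(-67, 5) ≈ -13.400)
Function('U')(w) = Add(Rational(-124, 5), Mul(2, w)) (Function('U')(w) = Add(16, Mul(-2, Add(Add(7, Mul(-1, Rational(-67, 5))), Mul(-1, w)))) = Add(16, Mul(-2, Add(Add(7, Rational(67, 5)), Mul(-1, w)))) = Add(16, Mul(-2, Add(Rational(102, 5), Mul(-1, w)))) = Add(16, Add(Rational(-204, 5), Mul(2, w))) = Add(Rational(-124, 5), Mul(2, w)))
Add(3259052, Mul(-1, Function('U')(Function('B')(25, -19)))) = Add(3259052, Mul(-1, Add(Rational(-124, 5), Mul(2, Mul(2, 25))))) = Add(3259052, Mul(-1, Add(Rational(-124, 5), Mul(2, 50)))) = Add(3259052, Mul(-1, Add(Rational(-124, 5), 100))) = Add(3259052, Mul(-1, Rational(376, 5))) = Add(3259052, Rational(-376, 5)) = Rational(16294884, 5)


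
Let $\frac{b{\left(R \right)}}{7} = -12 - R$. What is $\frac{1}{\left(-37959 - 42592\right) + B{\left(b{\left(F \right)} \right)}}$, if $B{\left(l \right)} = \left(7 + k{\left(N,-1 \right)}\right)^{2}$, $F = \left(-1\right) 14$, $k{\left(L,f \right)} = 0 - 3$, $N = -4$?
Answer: $- \frac{1}{80535} \approx -1.2417 \cdot 10^{-5}$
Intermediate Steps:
$k{\left(L,f \right)} = -3$ ($k{\left(L,f \right)} = 0 - 3 = -3$)
$F = -14$
$b{\left(R \right)} = -84 - 7 R$ ($b{\left(R \right)} = 7 \left(-12 - R\right) = -84 - 7 R$)
$B{\left(l \right)} = 16$ ($B{\left(l \right)} = \left(7 - 3\right)^{2} = 4^{2} = 16$)
$\frac{1}{\left(-37959 - 42592\right) + B{\left(b{\left(F \right)} \right)}} = \frac{1}{\left(-37959 - 42592\right) + 16} = \frac{1}{-80551 + 16} = \frac{1}{-80535} = - \frac{1}{80535}$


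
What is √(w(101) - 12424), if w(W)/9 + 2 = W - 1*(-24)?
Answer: I*√11317 ≈ 106.38*I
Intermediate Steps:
w(W) = 198 + 9*W (w(W) = -18 + 9*(W - 1*(-24)) = -18 + 9*(W + 24) = -18 + 9*(24 + W) = -18 + (216 + 9*W) = 198 + 9*W)
√(w(101) - 12424) = √((198 + 9*101) - 12424) = √((198 + 909) - 12424) = √(1107 - 12424) = √(-11317) = I*√11317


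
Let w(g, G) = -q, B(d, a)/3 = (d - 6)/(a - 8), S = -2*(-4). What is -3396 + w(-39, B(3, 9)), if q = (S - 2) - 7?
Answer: -3395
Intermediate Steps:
S = 8
B(d, a) = 3*(-6 + d)/(-8 + a) (B(d, a) = 3*((d - 6)/(a - 8)) = 3*((-6 + d)/(-8 + a)) = 3*(-6 + d)/(-8 + a))
q = -1 (q = (8 - 2) - 7 = 6 - 7 = -1)
w(g, G) = 1 (w(g, G) = -1*(-1) = 1)
-3396 + w(-39, B(3, 9)) = -3396 + 1 = -3395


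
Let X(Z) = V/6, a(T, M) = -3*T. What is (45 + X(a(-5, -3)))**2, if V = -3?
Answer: 7921/4 ≈ 1980.3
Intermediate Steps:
X(Z) = -1/2 (X(Z) = -3/6 = -3*1/6 = -1/2)
(45 + X(a(-5, -3)))**2 = (45 - 1/2)**2 = (89/2)**2 = 7921/4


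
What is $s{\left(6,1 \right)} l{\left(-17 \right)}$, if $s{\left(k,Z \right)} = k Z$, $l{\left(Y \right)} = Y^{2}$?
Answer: $1734$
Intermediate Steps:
$s{\left(k,Z \right)} = Z k$
$s{\left(6,1 \right)} l{\left(-17 \right)} = 1 \cdot 6 \left(-17\right)^{2} = 6 \cdot 289 = 1734$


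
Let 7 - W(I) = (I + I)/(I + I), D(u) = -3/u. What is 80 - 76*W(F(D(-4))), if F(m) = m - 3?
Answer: -376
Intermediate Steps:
F(m) = -3 + m
W(I) = 6 (W(I) = 7 - (I + I)/(I + I) = 7 - 2*I/(2*I) = 7 - 2*I*1/(2*I) = 7 - 1*1 = 7 - 1 = 6)
80 - 76*W(F(D(-4))) = 80 - 76*6 = 80 - 456 = -376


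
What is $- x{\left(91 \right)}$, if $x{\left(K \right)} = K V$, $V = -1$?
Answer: $91$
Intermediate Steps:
$x{\left(K \right)} = - K$ ($x{\left(K \right)} = K \left(-1\right) = - K$)
$- x{\left(91 \right)} = - \left(-1\right) 91 = \left(-1\right) \left(-91\right) = 91$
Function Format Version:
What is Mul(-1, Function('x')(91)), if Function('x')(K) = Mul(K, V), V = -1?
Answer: 91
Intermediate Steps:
Function('x')(K) = Mul(-1, K) (Function('x')(K) = Mul(K, -1) = Mul(-1, K))
Mul(-1, Function('x')(91)) = Mul(-1, Mul(-1, 91)) = Mul(-1, -91) = 91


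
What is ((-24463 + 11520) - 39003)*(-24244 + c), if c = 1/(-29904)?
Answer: 18830232202421/14952 ≈ 1.2594e+9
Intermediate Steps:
c = -1/29904 ≈ -3.3440e-5
((-24463 + 11520) - 39003)*(-24244 + c) = ((-24463 + 11520) - 39003)*(-24244 - 1/29904) = (-12943 - 39003)*(-724992577/29904) = -51946*(-724992577/29904) = 18830232202421/14952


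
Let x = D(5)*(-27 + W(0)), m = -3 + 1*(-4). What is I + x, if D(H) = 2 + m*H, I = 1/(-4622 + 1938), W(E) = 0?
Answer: 2391443/2684 ≈ 891.00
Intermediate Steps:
m = -7 (m = -3 - 4 = -7)
I = -1/2684 (I = 1/(-2684) = -1/2684 ≈ -0.00037258)
D(H) = 2 - 7*H
x = 891 (x = (2 - 7*5)*(-27 + 0) = (2 - 35)*(-27) = -33*(-27) = 891)
I + x = -1/2684 + 891 = 2391443/2684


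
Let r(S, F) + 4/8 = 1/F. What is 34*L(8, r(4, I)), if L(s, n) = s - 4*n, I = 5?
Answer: 1564/5 ≈ 312.80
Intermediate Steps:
r(S, F) = -½ + 1/F
34*L(8, r(4, I)) = 34*(8 - 2*(2 - 1*5)/5) = 34*(8 - 2*(2 - 5)/5) = 34*(8 - 2*(-3)/5) = 34*(8 - 4*(-3/10)) = 34*(8 + 6/5) = 34*(46/5) = 1564/5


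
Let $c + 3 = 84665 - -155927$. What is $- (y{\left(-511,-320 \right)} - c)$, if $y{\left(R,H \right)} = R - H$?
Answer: $240780$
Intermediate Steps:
$c = 240589$ ($c = -3 + \left(84665 - -155927\right) = -3 + \left(84665 + 155927\right) = -3 + 240592 = 240589$)
$- (y{\left(-511,-320 \right)} - c) = - (\left(-511 - -320\right) - 240589) = - (\left(-511 + 320\right) - 240589) = - (-191 - 240589) = \left(-1\right) \left(-240780\right) = 240780$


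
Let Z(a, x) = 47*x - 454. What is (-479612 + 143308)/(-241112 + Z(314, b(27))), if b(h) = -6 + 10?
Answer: 168152/120689 ≈ 1.3933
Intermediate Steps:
b(h) = 4
Z(a, x) = -454 + 47*x
(-479612 + 143308)/(-241112 + Z(314, b(27))) = (-479612 + 143308)/(-241112 + (-454 + 47*4)) = -336304/(-241112 + (-454 + 188)) = -336304/(-241112 - 266) = -336304/(-241378) = -336304*(-1/241378) = 168152/120689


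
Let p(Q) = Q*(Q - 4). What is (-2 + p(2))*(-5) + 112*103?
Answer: 11566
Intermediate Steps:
p(Q) = Q*(-4 + Q)
(-2 + p(2))*(-5) + 112*103 = (-2 + 2*(-4 + 2))*(-5) + 112*103 = (-2 + 2*(-2))*(-5) + 11536 = (-2 - 4)*(-5) + 11536 = -6*(-5) + 11536 = 30 + 11536 = 11566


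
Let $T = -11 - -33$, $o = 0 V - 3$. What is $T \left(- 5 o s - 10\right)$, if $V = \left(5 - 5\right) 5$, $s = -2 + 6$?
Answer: $1100$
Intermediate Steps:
$s = 4$
$V = 0$ ($V = 0 \cdot 5 = 0$)
$o = -3$ ($o = 0 \cdot 0 - 3 = 0 - 3 = -3$)
$T = 22$ ($T = -11 + 33 = 22$)
$T \left(- 5 o s - 10\right) = 22 \left(\left(-5\right) \left(-3\right) 4 - 10\right) = 22 \left(15 \cdot 4 - 10\right) = 22 \left(60 - 10\right) = 22 \cdot 50 = 1100$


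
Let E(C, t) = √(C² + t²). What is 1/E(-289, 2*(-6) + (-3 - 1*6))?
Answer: √83962/83962 ≈ 0.0034511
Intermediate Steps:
1/E(-289, 2*(-6) + (-3 - 1*6)) = 1/(√((-289)² + (2*(-6) + (-3 - 1*6))²)) = 1/(√(83521 + (-12 + (-3 - 6))²)) = 1/(√(83521 + (-12 - 9)²)) = 1/(√(83521 + (-21)²)) = 1/(√(83521 + 441)) = 1/(√83962) = √83962/83962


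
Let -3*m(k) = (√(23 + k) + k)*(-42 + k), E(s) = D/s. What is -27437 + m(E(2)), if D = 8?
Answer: -82159/3 + 38*√3 ≈ -27321.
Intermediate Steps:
E(s) = 8/s
m(k) = -(-42 + k)*(k + √(23 + k))/3 (m(k) = -(√(23 + k) + k)*(-42 + k)/3 = -(k + √(23 + k))*(-42 + k)/3 = -(-42 + k)*(k + √(23 + k))/3)
-27437 + m(E(2)) = -27437 + (14*(8/2) + 14*√(23 + 8/2) - (8/2)²/3 - 8/2*√(23 + 8/2)/3) = -27437 + (14*(8*(½)) + 14*√(23 + 8*(½)) - (8*(½))²/3 - 8*(½)*√(23 + 8*(½))/3) = -27437 + (14*4 + 14*√(23 + 4) - ⅓*4² - ⅓*4*√(23 + 4)) = -27437 + (56 + 14*√27 - ⅓*16 - ⅓*4*√27) = -27437 + (56 + 14*(3*√3) - 16/3 - ⅓*4*3*√3) = -27437 + (56 + 42*√3 - 16/3 - 4*√3) = -27437 + (152/3 + 38*√3) = -82159/3 + 38*√3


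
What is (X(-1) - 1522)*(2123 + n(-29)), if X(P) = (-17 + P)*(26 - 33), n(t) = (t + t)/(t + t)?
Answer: -2965104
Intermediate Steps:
n(t) = 1 (n(t) = (2*t)/((2*t)) = (2*t)*(1/(2*t)) = 1)
X(P) = 119 - 7*P (X(P) = (-17 + P)*(-7) = 119 - 7*P)
(X(-1) - 1522)*(2123 + n(-29)) = ((119 - 7*(-1)) - 1522)*(2123 + 1) = ((119 + 7) - 1522)*2124 = (126 - 1522)*2124 = -1396*2124 = -2965104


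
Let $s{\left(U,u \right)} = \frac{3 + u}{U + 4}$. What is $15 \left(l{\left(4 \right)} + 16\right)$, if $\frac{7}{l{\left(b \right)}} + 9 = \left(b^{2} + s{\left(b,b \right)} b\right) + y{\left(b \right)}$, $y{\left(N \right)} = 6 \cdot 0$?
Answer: $250$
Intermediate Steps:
$y{\left(N \right)} = 0$
$s{\left(U,u \right)} = \frac{3 + u}{4 + U}$
$l{\left(b \right)} = \frac{7}{-9 + b^{2} + \frac{b \left(3 + b\right)}{4 + b}}$ ($l{\left(b \right)} = \frac{7}{-9 + \left(\left(b^{2} + \frac{3 + b}{4 + b} b\right) + 0\right)} = \frac{7}{-9 + \left(\left(b^{2} + \frac{b \left(3 + b\right)}{4 + b}\right) + 0\right)} = \frac{7}{-9 + \left(b^{2} + \frac{b \left(3 + b\right)}{4 + b}\right)} = \frac{7}{-9 + b^{2} + \frac{b \left(3 + b\right)}{4 + b}}$)
$15 \left(l{\left(4 \right)} + 16\right) = 15 \left(\frac{7 \left(4 + 4\right)}{4 \left(3 + 4\right) + \left(-9 + 4^{2}\right) \left(4 + 4\right)} + 16\right) = 15 \left(7 \frac{1}{4 \cdot 7 + \left(-9 + 16\right) 8} \cdot 8 + 16\right) = 15 \left(7 \frac{1}{28 + 7 \cdot 8} \cdot 8 + 16\right) = 15 \left(7 \frac{1}{28 + 56} \cdot 8 + 16\right) = 15 \left(7 \cdot \frac{1}{84} \cdot 8 + 16\right) = 15 \left(\frac{2}{3} + 16\right) = 15 \cdot \frac{50}{3} = 250$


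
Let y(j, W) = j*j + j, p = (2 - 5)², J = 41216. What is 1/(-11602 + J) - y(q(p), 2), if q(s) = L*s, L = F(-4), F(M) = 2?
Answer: -10127987/29614 ≈ -342.00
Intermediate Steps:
L = 2
p = 9 (p = (-3)² = 9)
q(s) = 2*s
y(j, W) = j + j² (y(j, W) = j² + j = j + j²)
1/(-11602 + J) - y(q(p), 2) = 1/(-11602 + 41216) - 2*9*(1 + 2*9) = 1/29614 - 18*(1 + 18) = 1/29614 - 18*19 = 1/29614 - 1*342 = 1/29614 - 342 = -10127987/29614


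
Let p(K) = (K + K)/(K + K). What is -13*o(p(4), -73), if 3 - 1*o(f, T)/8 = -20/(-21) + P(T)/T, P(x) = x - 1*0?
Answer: -2288/21 ≈ -108.95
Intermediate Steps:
P(x) = x (P(x) = x + 0 = x)
p(K) = 1 (p(K) = (2*K)/((2*K)) = (2*K)*(1/(2*K)) = 1)
o(f, T) = 176/21 (o(f, T) = 24 - 8*(-20/(-21) + T/T) = 24 - 8*(-20*(-1/21) + 1) = 24 - 8*(20/21 + 1) = 24 - 8*41/21 = 24 - 328/21 = 176/21)
-13*o(p(4), -73) = -13*176/21 = -2288/21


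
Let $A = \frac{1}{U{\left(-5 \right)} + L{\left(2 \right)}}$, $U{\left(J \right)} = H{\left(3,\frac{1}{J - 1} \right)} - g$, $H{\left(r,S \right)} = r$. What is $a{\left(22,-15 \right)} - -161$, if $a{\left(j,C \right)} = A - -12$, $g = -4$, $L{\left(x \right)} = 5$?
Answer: $\frac{2077}{12} \approx 173.08$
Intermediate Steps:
$U{\left(J \right)} = 7$ ($U{\left(J \right)} = 3 - -4 = 3 + 4 = 7$)
$A = \frac{1}{12}$ ($A = \frac{1}{7 + 5} = \frac{1}{12} \approx 0.083333$)
$a{\left(j,C \right)} = \frac{145}{12}$ ($a{\left(j,C \right)} = \frac{1}{12} - -12 = \frac{1}{12} + 12 = \frac{145}{12}$)
$a{\left(22,-15 \right)} - -161 = \frac{145}{12} - -161 = \frac{145}{12} + 161 = \frac{2077}{12}$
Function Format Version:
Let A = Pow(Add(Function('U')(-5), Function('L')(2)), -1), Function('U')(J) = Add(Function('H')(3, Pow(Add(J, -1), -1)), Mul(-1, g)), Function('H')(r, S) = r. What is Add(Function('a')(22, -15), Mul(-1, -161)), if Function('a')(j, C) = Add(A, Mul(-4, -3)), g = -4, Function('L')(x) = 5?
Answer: Rational(2077, 12) ≈ 173.08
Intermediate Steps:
Function('U')(J) = 7 (Function('U')(J) = Add(3, Mul(-1, -4)) = Add(3, 4) = 7)
A = Rational(1, 12) (A = Pow(Add(7, 5), -1) = Pow(12, -1) = Rational(1, 12) ≈ 0.083333)
Function('a')(j, C) = Rational(145, 12) (Function('a')(j, C) = Add(Rational(1, 12), Mul(-4, -3)) = Add(Rational(1, 12), 12) = Rational(145, 12))
Add(Function('a')(22, -15), Mul(-1, -161)) = Add(Rational(145, 12), Mul(-1, -161)) = Add(Rational(145, 12), 161) = Rational(2077, 12)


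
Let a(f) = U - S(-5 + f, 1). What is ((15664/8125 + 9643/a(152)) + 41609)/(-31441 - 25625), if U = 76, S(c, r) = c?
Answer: -11962977322/16459974375 ≈ -0.72679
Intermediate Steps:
a(f) = 81 - f (a(f) = 76 - (-5 + f) = 76 + (5 - f) = 81 - f)
((15664/8125 + 9643/a(152)) + 41609)/(-31441 - 25625) = ((15664/8125 + 9643/(81 - 1*152)) + 41609)/(-31441 - 25625) = ((15664*(1/8125) + 9643/(81 - 152)) + 41609)/(-57066) = ((15664/8125 + 9643/(-71)) + 41609)*(-1/57066) = ((15664/8125 + 9643*(-1/71)) + 41609)*(-1/57066) = ((15664/8125 - 9643/71) + 41609)*(-1/57066) = (-77237231/576875 + 41609)*(-1/57066) = (23925954644/576875)*(-1/57066) = -11962977322/16459974375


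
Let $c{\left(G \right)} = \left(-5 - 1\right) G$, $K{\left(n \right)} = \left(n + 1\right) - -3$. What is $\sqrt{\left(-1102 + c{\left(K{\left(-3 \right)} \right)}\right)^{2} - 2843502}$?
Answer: $i \sqrt{1615838} \approx 1271.2 i$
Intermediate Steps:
$K{\left(n \right)} = 4 + n$ ($K{\left(n \right)} = \left(1 + n\right) + 3 = 4 + n$)
$c{\left(G \right)} = - 6 G$
$\sqrt{\left(-1102 + c{\left(K{\left(-3 \right)} \right)}\right)^{2} - 2843502} = \sqrt{\left(-1102 - 6 \left(4 - 3\right)\right)^{2} - 2843502} = \sqrt{\left(-1102 - 6\right)^{2} - 2843502} = \sqrt{\left(-1108\right)^{2} - 2843502} = \sqrt{1227664 - 2843502} = \sqrt{-1615838} = i \sqrt{1615838}$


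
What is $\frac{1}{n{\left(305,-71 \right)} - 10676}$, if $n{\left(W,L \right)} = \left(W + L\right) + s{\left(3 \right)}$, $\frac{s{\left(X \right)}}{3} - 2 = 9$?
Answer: $- \frac{1}{10409} \approx -9.6071 \cdot 10^{-5}$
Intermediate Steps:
$s{\left(X \right)} = 33$ ($s{\left(X \right)} = 6 + 3 \cdot 9 = 6 + 27 = 33$)
$n{\left(W,L \right)} = 33 + L + W$ ($n{\left(W,L \right)} = \left(W + L\right) + 33 = \left(L + W\right) + 33 = 33 + L + W$)
$\frac{1}{n{\left(305,-71 \right)} - 10676} = \frac{1}{\left(33 - 71 + 305\right) - 10676} = \frac{1}{267 - 10676} = \frac{1}{-10409} = - \frac{1}{10409}$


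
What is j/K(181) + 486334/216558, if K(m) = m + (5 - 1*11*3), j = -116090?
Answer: -1392544951/1840743 ≈ -756.51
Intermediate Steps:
K(m) = -28 + m (K(m) = m + (5 - 11*3) = m + (5 - 33) = m - 28 = -28 + m)
j/K(181) + 486334/216558 = -116090/(-28 + 181) + 486334/216558 = -116090/153 + 486334*(1/216558) = -116090*1/153 + 243167/108279 = -116090/153 + 243167/108279 = -1392544951/1840743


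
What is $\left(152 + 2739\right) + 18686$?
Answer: $21577$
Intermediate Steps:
$\left(152 + 2739\right) + 18686 = 2891 + 18686 = 21577$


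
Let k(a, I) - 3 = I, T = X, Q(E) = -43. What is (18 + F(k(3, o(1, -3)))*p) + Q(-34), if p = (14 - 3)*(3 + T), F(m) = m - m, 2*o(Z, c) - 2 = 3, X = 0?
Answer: -25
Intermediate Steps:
o(Z, c) = 5/2 (o(Z, c) = 1 + (½)*3 = 1 + 3/2 = 5/2)
T = 0
k(a, I) = 3 + I
F(m) = 0
p = 33 (p = (14 - 3)*(3 + 0) = 11*3 = 33)
(18 + F(k(3, o(1, -3)))*p) + Q(-34) = (18 + 0*33) - 43 = (18 + 0) - 43 = 18 - 43 = -25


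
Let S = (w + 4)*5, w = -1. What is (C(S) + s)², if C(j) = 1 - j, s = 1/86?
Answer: 1447209/7396 ≈ 195.67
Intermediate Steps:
s = 1/86 ≈ 0.011628
S = 15 (S = (-1 + 4)*5 = 3*5 = 15)
(C(S) + s)² = ((1 - 1*15) + 1/86)² = ((1 - 15) + 1/86)² = (-14 + 1/86)² = (-1203/86)² = 1447209/7396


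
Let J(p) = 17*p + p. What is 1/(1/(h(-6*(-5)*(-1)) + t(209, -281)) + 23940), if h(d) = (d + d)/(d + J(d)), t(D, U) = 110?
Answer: 2092/50082499 ≈ 4.1771e-5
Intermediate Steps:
J(p) = 18*p
h(d) = 2/19 (h(d) = (d + d)/(d + 18*d) = (2*d)/((19*d)) = (2*d)*(1/(19*d)) = 2/19)
1/(1/(h(-6*(-5)*(-1)) + t(209, -281)) + 23940) = 1/(1/(2/19 + 110) + 23940) = 1/(1/(2092/19) + 23940) = 1/(19/2092 + 23940) = 1/(50082499/2092) = 2092/50082499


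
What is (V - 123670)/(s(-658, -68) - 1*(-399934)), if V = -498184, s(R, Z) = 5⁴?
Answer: -621854/400559 ≈ -1.5525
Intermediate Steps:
s(R, Z) = 625
(V - 123670)/(s(-658, -68) - 1*(-399934)) = (-498184 - 123670)/(625 - 1*(-399934)) = -621854/(625 + 399934) = -621854/400559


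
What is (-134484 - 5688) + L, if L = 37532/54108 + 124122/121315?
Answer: -230023360219921/1641028005 ≈ -1.4017e+5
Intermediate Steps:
L = 2817296939/1641028005 (L = 37532*(1/54108) + 124122*(1/121315) = 9383/13527 + 124122/121315 = 2817296939/1641028005 ≈ 1.7168)
(-134484 - 5688) + L = (-134484 - 5688) + 2817296939/1641028005 = -140172 + 2817296939/1641028005 = -230023360219921/1641028005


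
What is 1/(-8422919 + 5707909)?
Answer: -1/2715010 ≈ -3.6832e-7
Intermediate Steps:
1/(-8422919 + 5707909) = 1/(-2715010) = -1/2715010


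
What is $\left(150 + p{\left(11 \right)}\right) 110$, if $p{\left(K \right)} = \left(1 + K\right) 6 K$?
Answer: $103620$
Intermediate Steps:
$p{\left(K \right)} = 6 K \left(1 + K\right)$
$\left(150 + p{\left(11 \right)}\right) 110 = \left(150 + 6 \cdot 11 \left(1 + 11\right)\right) 110 = \left(150 + 6 \cdot 11 \cdot 12\right) 110 = \left(150 + 792\right) 110 = 942 \cdot 110 = 103620$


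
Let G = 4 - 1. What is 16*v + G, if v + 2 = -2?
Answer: -61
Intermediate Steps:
v = -4 (v = -2 - 2 = -4)
G = 3
16*v + G = 16*(-4) + 3 = -64 + 3 = -61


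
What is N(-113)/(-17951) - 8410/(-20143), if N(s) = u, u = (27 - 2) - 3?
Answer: 150524764/361586993 ≈ 0.41629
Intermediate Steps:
u = 22 (u = 25 - 3 = 22)
N(s) = 22
N(-113)/(-17951) - 8410/(-20143) = 22/(-17951) - 8410/(-20143) = 22*(-1/17951) - 8410*(-1/20143) = -22/17951 + 8410/20143 = 150524764/361586993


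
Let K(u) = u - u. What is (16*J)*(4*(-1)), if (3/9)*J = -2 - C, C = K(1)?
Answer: 384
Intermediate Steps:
K(u) = 0
C = 0
J = -6 (J = 3*(-2 - 1*0) = 3*(-2 + 0) = 3*(-2) = -6)
(16*J)*(4*(-1)) = (16*(-6))*(4*(-1)) = -96*(-4) = 384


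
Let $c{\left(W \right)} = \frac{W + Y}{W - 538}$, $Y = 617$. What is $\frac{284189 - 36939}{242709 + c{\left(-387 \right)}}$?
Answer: $\frac{45741250}{44901119} \approx 1.0187$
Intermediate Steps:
$c{\left(W \right)} = \frac{617 + W}{-538 + W}$ ($c{\left(W \right)} = \frac{W + 617}{W - 538} = \frac{617 + W}{-538 + W}$)
$\frac{284189 - 36939}{242709 + c{\left(-387 \right)}} = \frac{284189 - 36939}{242709 + \frac{617 - 387}{-538 - 387}} = \frac{247250}{242709 + \frac{1}{-925} \cdot 230} = \frac{247250}{242709 - \frac{46}{185}} = \frac{247250}{\frac{44901119}{185}} = 247250 \cdot \frac{185}{44901119} = \frac{45741250}{44901119}$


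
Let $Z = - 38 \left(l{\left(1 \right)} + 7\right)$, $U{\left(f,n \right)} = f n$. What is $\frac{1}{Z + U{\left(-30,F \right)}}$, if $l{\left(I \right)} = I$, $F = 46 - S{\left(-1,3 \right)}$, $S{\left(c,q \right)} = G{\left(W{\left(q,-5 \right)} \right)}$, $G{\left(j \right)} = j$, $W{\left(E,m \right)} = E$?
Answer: $- \frac{1}{1594} \approx -0.00062735$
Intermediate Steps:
$S{\left(c,q \right)} = q$
$F = 43$ ($F = 46 - 3 = 43$)
$Z = -304$ ($Z = - 38 \left(1 + 7\right) = \left(-38\right) 8 = -304$)
$\frac{1}{Z + U{\left(-30,F \right)}} = \frac{1}{-304 - 1290} = \frac{1}{-1594} = - \frac{1}{1594}$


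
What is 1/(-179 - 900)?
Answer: -1/1079 ≈ -0.00092678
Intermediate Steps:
1/(-179 - 900) = 1/(-1079) = -1/1079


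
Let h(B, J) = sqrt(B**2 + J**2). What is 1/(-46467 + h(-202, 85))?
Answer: -46467/2159134060 - sqrt(48029)/2159134060 ≈ -2.1623e-5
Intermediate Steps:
1/(-46467 + h(-202, 85)) = 1/(-46467 + sqrt((-202)**2 + 85**2)) = 1/(-46467 + sqrt(40804 + 7225)) = 1/(-46467 + sqrt(48029))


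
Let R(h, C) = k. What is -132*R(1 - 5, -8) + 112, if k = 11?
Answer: -1340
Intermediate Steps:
R(h, C) = 11
-132*R(1 - 5, -8) + 112 = -132*11 + 112 = -1452 + 112 = -1340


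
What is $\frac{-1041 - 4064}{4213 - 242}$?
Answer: $- \frac{5105}{3971} \approx -1.2856$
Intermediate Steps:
$\frac{-1041 - 4064}{4213 - 242} = - \frac{5105}{3971}$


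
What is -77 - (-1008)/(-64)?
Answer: -371/4 ≈ -92.750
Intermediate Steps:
-77 - (-1008)/(-64) = -77 - (-1008)*(-1)/64 = -77 - 36*7/16 = -77 - 63/4 = -371/4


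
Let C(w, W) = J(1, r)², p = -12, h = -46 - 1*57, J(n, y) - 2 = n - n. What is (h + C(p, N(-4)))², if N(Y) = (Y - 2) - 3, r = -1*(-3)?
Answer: 9801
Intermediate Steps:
r = 3
J(n, y) = 2 (J(n, y) = 2 + (n - n) = 2 + 0 = 2)
N(Y) = -5 + Y (N(Y) = (-2 + Y) - 3 = -5 + Y)
h = -103 (h = -46 - 57 = -103)
C(w, W) = 4 (C(w, W) = 2² = 4)
(h + C(p, N(-4)))² = (-103 + 4)² = (-99)² = 9801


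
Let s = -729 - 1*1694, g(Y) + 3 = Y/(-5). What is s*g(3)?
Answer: 43614/5 ≈ 8722.8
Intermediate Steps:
g(Y) = -3 - Y/5 (g(Y) = -3 + Y/(-5) = -3 + Y*(-⅕) = -3 - Y/5)
s = -2423 (s = -729 - 1694 = -2423)
s*g(3) = -2423*(-3 - ⅕*3) = -2423*(-3 - ⅗) = -2423*(-18/5) = 43614/5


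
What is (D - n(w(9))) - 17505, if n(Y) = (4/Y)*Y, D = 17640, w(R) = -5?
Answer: 131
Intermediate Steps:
n(Y) = 4
(D - n(w(9))) - 17505 = (17640 - 1*4) - 17505 = (17640 - 4) - 17505 = 17636 - 17505 = 131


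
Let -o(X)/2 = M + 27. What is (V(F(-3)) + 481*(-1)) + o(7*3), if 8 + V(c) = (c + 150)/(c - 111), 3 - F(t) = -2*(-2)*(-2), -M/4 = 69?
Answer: 739/100 ≈ 7.3900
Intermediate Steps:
M = -276 (M = -4*69 = -276)
F(t) = 11 (F(t) = 3 - (-2*(-2))*(-2) = 3 - 4*(-2) = 3 - 1*(-8) = 3 + 8 = 11)
V(c) = -8 + (150 + c)/(-111 + c) (V(c) = -8 + (c + 150)/(c - 111) = -8 + (150 + c)/(-111 + c))
o(X) = 498 (o(X) = -2*(-276 + 27) = -2*(-249) = 498)
(V(F(-3)) + 481*(-1)) + o(7*3) = ((1038 - 7*11)/(-111 + 11) + 481*(-1)) + 498 = ((1038 - 77)/(-100) - 481) + 498 = (-1/100*961 - 481) + 498 = (-961/100 - 481) + 498 = -49061/100 + 498 = 739/100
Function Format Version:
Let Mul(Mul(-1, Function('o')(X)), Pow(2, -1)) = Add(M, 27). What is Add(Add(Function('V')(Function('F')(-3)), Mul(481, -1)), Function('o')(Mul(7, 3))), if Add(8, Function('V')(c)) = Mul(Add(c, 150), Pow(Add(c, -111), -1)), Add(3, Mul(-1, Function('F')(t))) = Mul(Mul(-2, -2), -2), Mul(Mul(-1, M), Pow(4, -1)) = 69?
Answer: Rational(739, 100) ≈ 7.3900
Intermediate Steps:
M = -276 (M = Mul(-4, 69) = -276)
Function('F')(t) = 11 (Function('F')(t) = Add(3, Mul(-1, Mul(Mul(-2, -2), -2))) = Add(3, Mul(-1, Mul(4, -2))) = Add(3, Mul(-1, -8)) = Add(3, 8) = 11)
Function('V')(c) = Add(-8, Mul(Pow(Add(-111, c), -1), Add(150, c))) (Function('V')(c) = Add(-8, Mul(Add(c, 150), Pow(Add(c, -111), -1))) = Add(-8, Mul(Add(150, c), Pow(Add(-111, c), -1))) = Add(-8, Mul(Pow(Add(-111, c), -1), Add(150, c))))
Function('o')(X) = 498 (Function('o')(X) = Mul(-2, Add(-276, 27)) = Mul(-2, -249) = 498)
Add(Add(Function('V')(Function('F')(-3)), Mul(481, -1)), Function('o')(Mul(7, 3))) = Add(Add(Mul(Pow(Add(-111, 11), -1), Add(1038, Mul(-7, 11))), Mul(481, -1)), 498) = Add(Add(Mul(Pow(-100, -1), Add(1038, -77)), -481), 498) = Add(Add(Mul(Rational(-1, 100), 961), -481), 498) = Add(Add(Rational(-961, 100), -481), 498) = Add(Rational(-49061, 100), 498) = Rational(739, 100)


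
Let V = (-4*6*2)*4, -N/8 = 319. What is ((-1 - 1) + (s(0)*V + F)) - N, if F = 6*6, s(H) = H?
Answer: 2586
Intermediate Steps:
N = -2552 (N = -8*319 = -2552)
F = 36
V = -192 (V = -24*2*4 = -48*4 = -192)
((-1 - 1) + (s(0)*V + F)) - N = ((-1 - 1) + (0*(-192) + 36)) - 1*(-2552) = (-2 + (0 + 36)) + 2552 = (-2 + 36) + 2552 = 34 + 2552 = 2586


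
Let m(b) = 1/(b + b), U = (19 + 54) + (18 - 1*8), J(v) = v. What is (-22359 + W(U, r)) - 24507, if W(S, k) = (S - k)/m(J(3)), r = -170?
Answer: -45348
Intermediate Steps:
U = 83 (U = 73 + (18 - 8) = 73 + 10 = 83)
m(b) = 1/(2*b)
W(S, k) = -6*k + 6*S (W(S, k) = (S - k)/(((½)/3)) = (S - k)/(((½)*(⅓))) = (S - k)/(⅙) = (S - k)*6 = -6*k + 6*S)
(-22359 + W(U, r)) - 24507 = (-22359 + (-6*(-170) + 6*83)) - 24507 = (-22359 + (1020 + 498)) - 24507 = (-22359 + 1518) - 24507 = -20841 - 24507 = -45348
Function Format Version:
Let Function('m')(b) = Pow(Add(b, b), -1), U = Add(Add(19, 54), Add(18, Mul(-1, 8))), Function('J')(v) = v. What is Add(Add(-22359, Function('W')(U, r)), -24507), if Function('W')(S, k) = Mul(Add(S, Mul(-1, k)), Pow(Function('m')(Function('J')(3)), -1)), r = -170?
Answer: -45348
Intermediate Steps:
U = 83 (U = Add(73, Add(18, -8)) = Add(73, 10) = 83)
Function('m')(b) = Mul(Rational(1, 2), Pow(b, -1)) (Function('m')(b) = Pow(Mul(2, b), -1) = Mul(Rational(1, 2), Pow(b, -1)))
Function('W')(S, k) = Add(Mul(-6, k), Mul(6, S)) (Function('W')(S, k) = Mul(Add(S, Mul(-1, k)), Pow(Mul(Rational(1, 2), Pow(3, -1)), -1)) = Mul(Add(S, Mul(-1, k)), Pow(Mul(Rational(1, 2), Rational(1, 3)), -1)) = Mul(Add(S, Mul(-1, k)), Pow(Rational(1, 6), -1)) = Mul(Add(S, Mul(-1, k)), 6) = Add(Mul(-6, k), Mul(6, S)))
Add(Add(-22359, Function('W')(U, r)), -24507) = Add(Add(-22359, Add(Mul(-6, -170), Mul(6, 83))), -24507) = Add(Add(-22359, Add(1020, 498)), -24507) = Add(Add(-22359, 1518), -24507) = Add(-20841, -24507) = -45348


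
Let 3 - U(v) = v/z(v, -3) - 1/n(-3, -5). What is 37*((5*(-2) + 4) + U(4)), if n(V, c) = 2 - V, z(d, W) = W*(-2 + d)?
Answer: -1184/15 ≈ -78.933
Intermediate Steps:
U(v) = 16/5 - v/(6 - 3*v) (U(v) = 3 - (v/((-3*(-2 + v))) - 1/(2 - 1*(-3))) = 3 - (v/(6 - 3*v) - 1/(2 + 3)) = 3 - (v/(6 - 3*v) - 1/5) = 3 - (v/(6 - 3*v) - 1*⅕) = 3 - (v/(6 - 3*v) - ⅕) = 3 - (-⅕ + v/(6 - 3*v)) = 3 + (⅕ - v/(6 - 3*v)) = 16/5 - v/(6 - 3*v))
37*((5*(-2) + 4) + U(4)) = 37*((5*(-2) + 4) + (96 - 53*4)/(15*(2 - 1*4))) = 37*((-10 + 4) + (96 - 212)/(15*(2 - 4))) = 37*(-6 + (1/15)*(-116)/(-2)) = 37*(-6 + (1/15)*(-½)*(-116)) = 37*(-6 + 58/15) = 37*(-32/15) = -1184/15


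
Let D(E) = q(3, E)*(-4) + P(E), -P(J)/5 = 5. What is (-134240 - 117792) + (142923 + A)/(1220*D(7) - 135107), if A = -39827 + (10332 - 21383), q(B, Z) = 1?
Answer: -42968271629/170487 ≈ -2.5203e+5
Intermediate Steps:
P(J) = -25 (P(J) = -5*5 = -25)
A = -50878 (A = -39827 - 11051 = -50878)
D(E) = -29 (D(E) = 1*(-4) - 25 = -4 - 25 = -29)
(-134240 - 117792) + (142923 + A)/(1220*D(7) - 135107) = (-134240 - 117792) + (142923 - 50878)/(1220*(-29) - 135107) = -252032 + 92045/(-35380 - 135107) = -252032 + 92045/(-170487) = -252032 + 92045*(-1/170487) = -252032 - 92045/170487 = -42968271629/170487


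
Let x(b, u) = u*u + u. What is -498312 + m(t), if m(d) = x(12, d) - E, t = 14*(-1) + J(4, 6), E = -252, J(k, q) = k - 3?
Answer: -497904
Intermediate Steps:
J(k, q) = -3 + k
x(b, u) = u + u**2 (x(b, u) = u**2 + u = u + u**2)
t = -13 (t = 14*(-1) + (-3 + 4) = -14 + 1 = -13)
m(d) = 252 + d*(1 + d) (m(d) = d*(1 + d) - 1*(-252) = d*(1 + d) + 252 = 252 + d*(1 + d))
-498312 + m(t) = -498312 + (252 - 13*(1 - 13)) = -498312 + (252 - 13*(-12)) = -498312 + (252 + 156) = -498312 + 408 = -497904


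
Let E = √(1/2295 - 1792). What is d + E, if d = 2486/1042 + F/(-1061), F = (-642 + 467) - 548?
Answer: 1695506/552781 + I*√1048722945/765 ≈ 3.0672 + 42.332*I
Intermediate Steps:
F = -723 (F = -175 - 548 = -723)
E = I*√1048722945/765 (E = √(1/2295 - 1792) = √(-4112639/2295) = I*√1048722945/765 ≈ 42.332*I)
d = 1695506/552781 (d = 2486/1042 - 723/(-1061) = 2486*(1/1042) - 723*(-1/1061) = 1243/521 + 723/1061 = 1695506/552781 ≈ 3.0672)
d + E = 1695506/552781 + I*√1048722945/765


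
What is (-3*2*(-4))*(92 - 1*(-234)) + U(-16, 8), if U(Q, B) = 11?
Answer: 7835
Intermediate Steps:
(-3*2*(-4))*(92 - 1*(-234)) + U(-16, 8) = (-3*2*(-4))*(92 - 1*(-234)) + 11 = (-6*(-4))*(92 + 234) + 11 = 24*326 + 11 = 7824 + 11 = 7835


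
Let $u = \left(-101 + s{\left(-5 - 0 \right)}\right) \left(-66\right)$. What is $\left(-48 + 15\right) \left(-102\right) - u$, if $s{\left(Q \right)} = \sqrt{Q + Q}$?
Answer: $-3300 + 66 i \sqrt{10} \approx -3300.0 + 208.71 i$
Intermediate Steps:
$s{\left(Q \right)} = \sqrt{2} \sqrt{Q}$ ($s{\left(Q \right)} = \sqrt{2 Q} = \sqrt{2} \sqrt{Q}$)
$u = 6666 - 66 i \sqrt{10}$ ($u = \left(-101 + \sqrt{2} \sqrt{-5 - 0}\right) \left(-66\right) = \left(-101 + \sqrt{2} \sqrt{-5 + 0}\right) \left(-66\right) = \left(-101 + \sqrt{2} \sqrt{-5}\right) \left(-66\right) = \left(-101 + \sqrt{2} i \sqrt{5}\right) \left(-66\right) = \left(-101 + i \sqrt{10}\right) \left(-66\right) = 6666 - 66 i \sqrt{10} \approx 6666.0 - 208.71 i$)
$\left(-48 + 15\right) \left(-102\right) - u = \left(-48 + 15\right) \left(-102\right) - \left(6666 - 66 i \sqrt{10}\right) = \left(-33\right) \left(-102\right) - \left(6666 - 66 i \sqrt{10}\right) = 3366 - \left(6666 - 66 i \sqrt{10}\right) = -3300 + 66 i \sqrt{10}$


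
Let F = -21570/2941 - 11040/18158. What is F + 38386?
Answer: 1024745530504/26701339 ≈ 38378.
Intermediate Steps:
F = -212068350/26701339 (F = -21570*1/2941 - 11040*1/18158 = -21570/2941 - 5520/9079 = -212068350/26701339 ≈ -7.9422)
F + 38386 = -212068350/26701339 + 38386 = 1024745530504/26701339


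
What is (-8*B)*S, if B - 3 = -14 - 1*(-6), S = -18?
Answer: -720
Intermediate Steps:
B = -5 (B = 3 + (-14 - 1*(-6)) = 3 + (-14 + 6) = 3 - 8 = -5)
(-8*B)*S = -8*(-5)*(-18) = 40*(-18) = -720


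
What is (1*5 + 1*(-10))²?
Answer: 25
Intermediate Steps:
(1*5 + 1*(-10))² = (5 - 10)² = (-5)² = 25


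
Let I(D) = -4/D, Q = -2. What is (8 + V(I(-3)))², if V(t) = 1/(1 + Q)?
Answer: 49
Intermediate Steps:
V(t) = -1 (V(t) = 1/(1 - 2) = 1/(-1) = -1)
(8 + V(I(-3)))² = (8 - 1)² = 7² = 49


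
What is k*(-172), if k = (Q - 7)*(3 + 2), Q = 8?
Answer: -860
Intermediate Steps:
k = 5 (k = (8 - 7)*(3 + 2) = 1*5 = 5)
k*(-172) = 5*(-172) = -860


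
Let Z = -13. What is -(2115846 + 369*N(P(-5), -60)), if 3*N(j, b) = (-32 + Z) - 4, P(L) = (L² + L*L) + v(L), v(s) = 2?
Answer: -2109819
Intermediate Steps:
P(L) = 2 + 2*L² (P(L) = (L² + L*L) + 2 = (L² + L²) + 2 = 2*L² + 2 = 2 + 2*L²)
N(j, b) = -49/3 (N(j, b) = ((-32 - 13) - 4)/3 = (-45 - 4)/3 = (⅓)*(-49) = -49/3)
-(2115846 + 369*N(P(-5), -60)) = -369/(1/(5734 - 49/3)) = -369/(1/(17153/3)) = -369/3/17153 = -369*17153/3 = -2109819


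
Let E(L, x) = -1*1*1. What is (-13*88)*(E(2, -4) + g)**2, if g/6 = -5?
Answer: -1099384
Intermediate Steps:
g = -30 (g = 6*(-5) = -30)
E(L, x) = -1 (E(L, x) = -1*1 = -1)
(-13*88)*(E(2, -4) + g)**2 = (-13*88)*(-1 - 30)**2 = -1144*(-31)**2 = -1144*961 = -1099384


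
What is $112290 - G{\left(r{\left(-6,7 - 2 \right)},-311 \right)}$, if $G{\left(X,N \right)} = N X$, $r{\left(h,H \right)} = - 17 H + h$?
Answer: $83989$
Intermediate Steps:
$r{\left(h,H \right)} = h - 17 H$
$112290 - G{\left(r{\left(-6,7 - 2 \right)},-311 \right)} = 112290 - - 311 \left(-6 - 17 \left(7 - 2\right)\right) = 112290 - - 311 \left(-6 - 85\right) = 112290 - \left(-311\right) \left(-91\right) = 112290 - 28301 = 83989$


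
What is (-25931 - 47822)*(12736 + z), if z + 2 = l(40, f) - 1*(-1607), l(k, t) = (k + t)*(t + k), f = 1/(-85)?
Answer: -8493906293278/7225 ≈ -1.1756e+9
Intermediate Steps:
f = -1/85 ≈ -0.011765
l(k, t) = (k + t)² (l(k, t) = (k + t)*(k + t) = (k + t)²)
z = 23149326/7225 (z = -2 + ((40 - 1/85)² - 1*(-1607)) = -2 + ((3399/85)² + 1607) = -2 + (11553201/7225 + 1607) = -2 + 23163776/7225 = 23149326/7225 ≈ 3204.1)
(-25931 - 47822)*(12736 + z) = (-25931 - 47822)*(12736 + 23149326/7225) = -73753*115166926/7225 = -8493906293278/7225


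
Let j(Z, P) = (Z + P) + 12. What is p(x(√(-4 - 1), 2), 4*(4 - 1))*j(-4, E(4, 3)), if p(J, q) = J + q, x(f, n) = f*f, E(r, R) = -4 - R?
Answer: 7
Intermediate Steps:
x(f, n) = f²
j(Z, P) = 12 + P + Z (j(Z, P) = (P + Z) + 12 = 12 + P + Z)
p(x(√(-4 - 1), 2), 4*(4 - 1))*j(-4, E(4, 3)) = ((√(-4 - 1))² + 4*(4 - 1))*(12 + (-4 - 1*3) - 4) = ((√(-5))² + 4*3)*(12 + (-4 - 3) - 4) = ((I*√5)² + 12)*(12 - 7 - 4) = (-5 + 12)*1 = 7*1 = 7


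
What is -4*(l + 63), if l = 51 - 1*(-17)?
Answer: -524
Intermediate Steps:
l = 68 (l = 51 + 17 = 68)
-4*(l + 63) = -4*(68 + 63) = -4*131 = -524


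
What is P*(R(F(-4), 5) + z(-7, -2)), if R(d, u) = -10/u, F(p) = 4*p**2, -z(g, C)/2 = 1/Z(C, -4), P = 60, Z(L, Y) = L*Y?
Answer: -135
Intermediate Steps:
z(g, C) = 1/(2*C) (z(g, C) = -2*(-1/(4*C)) = -(-1)/(2*C) = 1/(2*C))
P*(R(F(-4), 5) + z(-7, -2)) = 60*(-10/5 + (1/2)/(-2)) = 60*(-10*1/5 + (1/2)*(-1/2)) = 60*(-2 - 1/4) = 60*(-9/4) = -135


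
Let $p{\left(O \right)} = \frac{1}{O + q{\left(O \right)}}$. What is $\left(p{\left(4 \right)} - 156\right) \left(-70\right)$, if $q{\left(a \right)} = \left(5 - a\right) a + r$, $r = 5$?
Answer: $\frac{141890}{13} \approx 10915.0$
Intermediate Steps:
$q{\left(a \right)} = 5 + a \left(5 - a\right)$ ($q{\left(a \right)} = \left(5 - a\right) a + 5 = a \left(5 - a\right) + 5 = 5 + a \left(5 - a\right)$)
$p{\left(O \right)} = \frac{1}{5 - O^{2} + 6 O}$ ($p{\left(O \right)} = \frac{1}{O + \left(5 - O^{2} + 5 O\right)} = \frac{1}{5 - O^{2} + 6 O}$)
$\left(p{\left(4 \right)} - 156\right) \left(-70\right) = \left(\frac{1}{5 - 4^{2} + 6 \cdot 4} - 156\right) \left(-70\right) = \left(\frac{1}{5 - 16 + 24} - 156\right) \left(-70\right) = \left(\frac{1}{13} - 156\right) \left(-70\right) = \left(- \frac{2027}{13}\right) \left(-70\right) = \frac{141890}{13}$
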